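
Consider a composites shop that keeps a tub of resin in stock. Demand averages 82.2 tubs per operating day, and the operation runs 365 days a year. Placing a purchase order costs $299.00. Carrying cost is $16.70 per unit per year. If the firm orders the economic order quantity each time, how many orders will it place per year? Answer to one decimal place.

N ≈ 28.9 orders per year

Annual demand D = 82.2 × 365 = 30,003.
Q* = √(2DS/H) = √(2 × 30,003 × 299 / 16.7) ≈ 1036.51.
Orders per year = D / Q* = 30,003 / 1036.51 ≈ 28.946.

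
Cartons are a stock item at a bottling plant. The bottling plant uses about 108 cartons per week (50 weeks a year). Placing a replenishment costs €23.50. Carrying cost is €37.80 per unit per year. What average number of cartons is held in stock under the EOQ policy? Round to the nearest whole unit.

Annual demand D = 108 × 50 = 5,400.
Q* = √(2DS/H) = √(2 × 5,400 × 23.5 / 37.8) ≈ 81.94.
Average inventory = Q*/2 ≈ 81.94 / 2 = 40.970.

Average inventory ≈ 41 cartons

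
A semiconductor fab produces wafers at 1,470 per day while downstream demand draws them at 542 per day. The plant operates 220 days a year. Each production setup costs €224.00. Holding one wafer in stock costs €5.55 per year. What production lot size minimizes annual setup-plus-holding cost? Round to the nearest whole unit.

Q* ≈ 3,905 wafers

Annual demand D = 542 × 220 = 119,240.
Production build-up factor (1 − d/p) = 1 − 542/1,470 = 0.6313.
Q* = √(2DS / (H(1 − d/p))) = √(2 × 119,240 × 224 / (5.55 × 0.6313)).
= √(53,419,520 / 3.5037) ≈ 3904.705.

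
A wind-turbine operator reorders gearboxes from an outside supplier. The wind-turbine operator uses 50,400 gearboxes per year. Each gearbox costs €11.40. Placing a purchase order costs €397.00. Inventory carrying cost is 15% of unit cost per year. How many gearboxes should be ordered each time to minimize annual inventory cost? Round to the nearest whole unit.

Q* ≈ 4,838 gearboxes

Holding cost H = 0.15 × €11.40 = €1.7100 per unit per year.
EOQ = √(2DS / H) = √(2 × 50,400 × 397 / 1.71).
= √(40,017,600 / 1.71) = √23,402,105.2632 ≈ 4837.572.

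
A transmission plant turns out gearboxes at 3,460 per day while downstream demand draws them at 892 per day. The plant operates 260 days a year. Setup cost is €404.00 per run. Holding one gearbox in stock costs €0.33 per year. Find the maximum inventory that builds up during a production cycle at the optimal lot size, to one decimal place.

Annual demand D = 892 × 260 = 231,920.
Production build-up factor (1 − d/p) = 1 − 892/3,460 = 0.7422.
Q* = √(2DS / (H(1 − d/p))) = √(2 × 231,920 × 404 / (0.33 × 0.7422)).
= √(187,391,360 / 0.2449) ≈ 27660.393.
Maximum inventory = Q*(1 − d/p) = 27660.393 × 0.7422 ≈ 20529.448.

I_max ≈ 20,529.4 gearboxes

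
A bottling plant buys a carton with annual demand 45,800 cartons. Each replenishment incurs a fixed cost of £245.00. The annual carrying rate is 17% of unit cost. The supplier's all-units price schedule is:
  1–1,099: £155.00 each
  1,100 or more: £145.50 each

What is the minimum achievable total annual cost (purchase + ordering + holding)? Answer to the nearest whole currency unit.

TC* ≈ £6,687,705

Holding cost per unit per year at price C is H = 0.17·C.
Evaluate total cost at each tier's feasible EOQ or, if the EOQ is below the tier, at the tier's minimum quantity.
EOQ at £155.00 = 922.9 (feasible in tier 1): TC = 45,800×£155.00 + (45,800/922.9)×245 + (922.9/2)×0.17×£155.00 = £7,123,317.62.
EOQ at £145.50 = 952.5 < 1100, so use break Q=1100: TC = 45,800×£145.50 + (45,800/1100.0)×245 + (1100.0/2)×0.17×£145.50 = £6,687,705.16.
Lowest total cost among the candidates is at Q = 1100.0.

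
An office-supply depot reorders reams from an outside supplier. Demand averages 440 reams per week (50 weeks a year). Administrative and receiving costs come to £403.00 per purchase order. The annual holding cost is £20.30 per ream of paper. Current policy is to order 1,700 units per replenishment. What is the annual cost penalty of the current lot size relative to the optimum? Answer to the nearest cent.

Extra cost ≈ £3,497.69 per year

Annual demand D = 440 × 50 = 22,000.
EOQ = √(2DS/H) = √(2 × 22,000 × 403 / 20.3) ≈ 934.61.
Cost at Q* = (D/Q*)S + (Q*/2)H = √(2DSH) ≈ £18,972.60.
Cost at Q = 1,700: (22,000/1,700)×403 + (1,700/2)×20.3 = £5,215.29 + £17,255.00 = £22,470.29.
Excess = £22,470.29 − £18,972.60 = £3,497.69.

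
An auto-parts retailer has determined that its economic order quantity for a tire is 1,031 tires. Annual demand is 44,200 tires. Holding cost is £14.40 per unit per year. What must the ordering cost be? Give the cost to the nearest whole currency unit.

Invert the EOQ relation Q*² = 2DS/H.
From Q* = √(2DS/H): S = Q*²H / (2D) = 1,031² × 14.4 / (2 × 44,200) = 173.1520.

S ≈ £173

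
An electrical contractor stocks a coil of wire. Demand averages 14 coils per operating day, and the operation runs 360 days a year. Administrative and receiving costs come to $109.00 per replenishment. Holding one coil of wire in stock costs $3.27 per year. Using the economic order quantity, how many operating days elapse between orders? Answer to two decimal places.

T ≈ 41.40 days

Annual demand D = 14 × 360 = 5,040.
Q* = √(2DS/H) = √(2 × 5,040 × 109 / 3.27) ≈ 579.66.
Cycle time = Q*/D × 360 = 579.66 / 5,040 × 360 ≈ 41.404 days.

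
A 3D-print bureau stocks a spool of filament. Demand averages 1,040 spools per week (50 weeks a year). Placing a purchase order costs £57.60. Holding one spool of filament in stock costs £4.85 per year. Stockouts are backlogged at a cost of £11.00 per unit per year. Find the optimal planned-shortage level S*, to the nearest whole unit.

S* ≈ 408 spools

Annual demand D = 1,040 × 50 = 52,000.
With planned backorders, Q* = √(2DS/H) · √((H+B)/B).
√(2DS/H) = √(2 × 52,000 × 57.6 / 4.85) = 1111.366.
√((H+B)/B) = √((4.85+11)/11) = 1.2004.
Q* ≈ 1334.060.
S* = Q* · H/(H+B) = 1334.060 × 4.85/15.85 ≈ 408.214.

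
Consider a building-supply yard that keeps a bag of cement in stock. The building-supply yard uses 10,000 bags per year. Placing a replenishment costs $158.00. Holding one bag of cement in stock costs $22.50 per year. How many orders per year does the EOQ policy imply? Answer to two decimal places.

N ≈ 26.68 orders per year

The optimal lot size = √(2DS/H) = √(2 × 10,000 × 158 / 22.5) ≈ 374.76.
Orders per year = D / Q* = 10,000 / 374.76 ≈ 26.684.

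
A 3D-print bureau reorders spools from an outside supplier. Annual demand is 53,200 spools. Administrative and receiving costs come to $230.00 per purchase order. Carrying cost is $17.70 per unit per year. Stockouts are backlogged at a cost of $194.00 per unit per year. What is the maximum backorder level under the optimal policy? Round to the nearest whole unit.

S* ≈ 103 spools

With planned backorders, Q* = √(2DS/H) · √((H+B)/B).
√(2DS/H) = √(2 × 53,200 × 230 / 17.7) = 1175.840.
√((H+B)/B) = √((17.7+194)/194) = 1.0446.
Q* ≈ 1228.309.
S* = Q* · H/(H+B) = 1228.309 × 17.7/211.7 ≈ 102.698.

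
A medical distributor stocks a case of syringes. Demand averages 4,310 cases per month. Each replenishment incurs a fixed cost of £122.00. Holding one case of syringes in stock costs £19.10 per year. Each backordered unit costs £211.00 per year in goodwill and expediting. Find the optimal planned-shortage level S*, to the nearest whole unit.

S* ≈ 70 cases

Annual demand D = 4,310 × 12 = 51,720.
With planned backorders, Q* = √(2DS/H) · √((H+B)/B).
√(2DS/H) = √(2 × 51,720 × 122 / 19.1) = 812.845.
√((H+B)/B) = √((19.1+211)/211) = 1.0443.
Q* ≈ 848.838.
S* = Q* · H/(H+B) = 848.838 × 19.1/230.1 ≈ 70.460.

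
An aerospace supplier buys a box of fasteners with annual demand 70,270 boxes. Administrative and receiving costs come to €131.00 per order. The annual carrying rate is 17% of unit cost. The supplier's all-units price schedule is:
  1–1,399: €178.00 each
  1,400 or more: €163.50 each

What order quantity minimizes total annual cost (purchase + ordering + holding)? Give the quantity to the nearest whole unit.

Q* ≈ 1,400 boxes

Holding cost per unit per year at price C is H = 0.17·C.
Candidates are each tier's EOQ (if it falls in that tier) and each price-break quantity.
EOQ at €178.00 = 780.0 (feasible in tier 1): TC = 70,270×€178.00 + (70,270/780.0)×131 + (780.0/2)×0.17×€178.00 = €12,531,663.16.
EOQ at €163.50 = 813.9 < 1400, so use break Q=1400: TC = 70,270×€163.50 + (70,270/1400.0)×131 + (1400.0/2)×0.17×€163.50 = €11,515,176.76.
Lowest total cost is €11,515,176.76 at Q = 1400.0.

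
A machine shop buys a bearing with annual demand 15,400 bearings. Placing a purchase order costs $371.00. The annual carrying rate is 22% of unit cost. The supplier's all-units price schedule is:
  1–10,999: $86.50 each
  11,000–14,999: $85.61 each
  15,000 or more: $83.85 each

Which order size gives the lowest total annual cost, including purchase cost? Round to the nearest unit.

Q* ≈ 775 bearings

Holding cost per unit per year at price C is H = 0.22·C.
Evaluate total cost at each tier's feasible EOQ or, if the EOQ is below the tier, at the tier's minimum quantity.
EOQ at $86.50 = 774.9 (feasible in tier 1): TC = 15,400×$86.50 + (15,400/774.9)×371 + (774.9/2)×0.22×$86.50 = $1,346,846.25.
EOQ at $85.61 = 778.9 < 11000, so use break Q=11000: TC = 15,400×$85.61 + (15,400/11000.0)×371 + (11000.0/2)×0.22×$85.61 = $1,422,501.50.
EOQ at $83.85 = 787.0 < 15000, so use break Q=15000: TC = 15,400×$83.85 + (15,400/15000.0)×371 + (15000.0/2)×0.22×$83.85 = $1,430,023.39.
Lowest total cost is $1,346,846.25 at Q = 774.9.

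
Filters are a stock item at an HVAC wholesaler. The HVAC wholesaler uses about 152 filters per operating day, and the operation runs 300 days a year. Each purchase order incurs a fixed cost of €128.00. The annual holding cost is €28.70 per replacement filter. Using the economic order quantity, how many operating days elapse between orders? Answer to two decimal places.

T ≈ 4.20 days

Annual demand D = 152 × 300 = 45,600.
The optimal lot size = √(2DS/H) = √(2 × 45,600 × 128 / 28.7) ≈ 637.77.
Cycle time = Q*/D × 300 = 637.77 / 45,600 × 300 ≈ 4.196 days.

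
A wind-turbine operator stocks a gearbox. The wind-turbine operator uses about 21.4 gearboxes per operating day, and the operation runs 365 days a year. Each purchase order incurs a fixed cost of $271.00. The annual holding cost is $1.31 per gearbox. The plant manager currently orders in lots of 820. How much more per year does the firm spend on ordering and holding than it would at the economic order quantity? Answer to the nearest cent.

Annual demand D = 21.4 × 365 = 7,811.
EOQ = √(2DS/H) = √(2 × 7,811 × 271 / 1.31) ≈ 1797.70.
Cost at Q* = (D/Q*)S + (Q*/2)H = √(2DSH) ≈ $2,354.99.
Cost at Q = 820: (7,811/820)×271 + (820/2)×1.31 = $2,581.44 + $537.10 = $3,118.54.
Excess = $3,118.54 − $2,354.99 = $763.55.

Extra cost ≈ $763.55 per year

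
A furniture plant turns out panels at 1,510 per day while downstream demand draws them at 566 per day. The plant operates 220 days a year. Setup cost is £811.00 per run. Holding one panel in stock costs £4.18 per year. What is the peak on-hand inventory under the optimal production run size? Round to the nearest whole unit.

I_max ≈ 5,496 panels

Annual demand D = 566 × 220 = 124,520.
Production build-up factor (1 − d/p) = 1 − 566/1,510 = 0.6252.
Q* = √(2DS / (H(1 − d/p))) = √(2 × 124,520 × 811 / (4.18 × 0.6252)).
= √(201,971,440 / 2.6132) ≈ 8791.426.
Maximum inventory = Q*(1 − d/p) = 8791.426 × 0.6252 ≈ 5496.097.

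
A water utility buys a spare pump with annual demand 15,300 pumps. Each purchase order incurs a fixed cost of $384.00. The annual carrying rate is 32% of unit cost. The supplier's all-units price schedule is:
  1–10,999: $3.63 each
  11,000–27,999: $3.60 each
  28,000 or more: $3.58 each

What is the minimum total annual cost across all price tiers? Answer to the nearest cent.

TC* ≈ $59,233.49

Holding cost per unit per year at price C is H = 0.32·C.
Candidates are each tier's EOQ (if it falls in that tier) and each price-break quantity.
EOQ at $3.63 = 3180.5 (feasible in tier 1): TC = 15,300×$3.63 + (15,300/3180.5)×384 + (3180.5/2)×0.32×$3.63 = $59,233.49.
EOQ at $3.60 = 3193.7 < 11000, so use break Q=11000: TC = 15,300×$3.60 + (15,300/11000.0)×384 + (11000.0/2)×0.32×$3.60 = $61,950.11.
EOQ at $3.58 = 3202.7 < 28000, so use break Q=28000: TC = 15,300×$3.58 + (15,300/28000.0)×384 + (28000.0/2)×0.32×$3.58 = $71,022.23.
Lowest total cost among the candidates is at Q = 3180.5.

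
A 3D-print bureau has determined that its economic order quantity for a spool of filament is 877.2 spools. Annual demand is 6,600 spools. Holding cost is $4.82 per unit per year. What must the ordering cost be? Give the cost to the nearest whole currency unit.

S ≈ $281

Squaring Q* = √(2DS/H) gives Q*² = 2DS/H.
From Q* = √(2DS/H): S = Q*²H / (2D) = 877.2² × 4.82 / (2 × 6,600) = 280.9767.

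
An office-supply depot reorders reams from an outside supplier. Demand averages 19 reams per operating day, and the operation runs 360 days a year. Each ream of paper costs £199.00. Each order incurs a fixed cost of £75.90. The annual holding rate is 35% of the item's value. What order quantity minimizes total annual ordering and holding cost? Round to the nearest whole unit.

Q* ≈ 122 reams

Annual demand D = 19 × 360 = 6,840.
Holding cost H = 0.35 × £199.00 = £69.6500 per unit per year.
EOQ = √(2DS / H) = √(2 × 6,840 × 75.9 / 69.65).
= √(1,038,312 / 69.65) = √14,907.5664 ≈ 122.097.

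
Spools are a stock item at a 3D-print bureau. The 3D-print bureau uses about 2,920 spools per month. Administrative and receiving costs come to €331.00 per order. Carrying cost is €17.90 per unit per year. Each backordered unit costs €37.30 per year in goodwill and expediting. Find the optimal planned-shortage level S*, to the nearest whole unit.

Annual demand D = 2,920 × 12 = 35,040.
With planned backorders, Q* = √(2DS/H) · √((H+B)/B).
√(2DS/H) = √(2 × 35,040 × 331 / 17.9) = 1138.373.
√((H+B)/B) = √((17.9+37.3)/37.3) = 1.2165.
Q* ≈ 1384.840.
S* = Q* · H/(H+B) = 1384.840 × 17.9/55.2 ≈ 449.070.

S* ≈ 449 spools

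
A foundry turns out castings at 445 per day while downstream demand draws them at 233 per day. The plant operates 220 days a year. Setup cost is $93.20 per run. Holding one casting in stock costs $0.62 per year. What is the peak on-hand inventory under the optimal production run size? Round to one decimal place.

Annual demand D = 233 × 220 = 51,260.
Production build-up factor (1 − d/p) = 1 − 233/445 = 0.4764.
Q* = √(2DS / (H(1 − d/p))) = √(2 × 51,260 × 93.2 / (0.62 × 0.4764)).
= √(9,554,864 / 0.2954) ≈ 5687.593.
Maximum inventory = Q*(1 − d/p) = 5687.593 × 0.4764 ≈ 2709.595.

I_max ≈ 2,709.6 castings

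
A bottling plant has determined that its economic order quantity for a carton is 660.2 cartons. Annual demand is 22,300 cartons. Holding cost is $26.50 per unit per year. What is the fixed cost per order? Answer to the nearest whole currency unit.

Invert the EOQ relation Q*² = 2DS/H.
From Q* = √(2DS/H): S = Q*²H / (2D) = 660.2² × 26.5 / (2 × 22,300) = 258.9775.

S ≈ $259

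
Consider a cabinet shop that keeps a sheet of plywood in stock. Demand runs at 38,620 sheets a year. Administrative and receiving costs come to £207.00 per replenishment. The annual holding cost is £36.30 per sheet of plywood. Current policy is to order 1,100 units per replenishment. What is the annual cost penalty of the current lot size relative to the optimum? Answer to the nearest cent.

Extra cost ≈ £3,141.32 per year

EOQ = √(2DS/H) = √(2 × 38,620 × 207 / 36.3) ≈ 663.67.
Cost at Q* = (D/Q*)S + (Q*/2)H = √(2DSH) ≈ £24,091.27.
Cost at Q = 1,100: (38,620/1,100)×207 + (1,100/2)×36.3 = £7,267.58 + £19,965.00 = £27,232.58.
Excess = £27,232.58 − £24,091.27 = £3,141.32.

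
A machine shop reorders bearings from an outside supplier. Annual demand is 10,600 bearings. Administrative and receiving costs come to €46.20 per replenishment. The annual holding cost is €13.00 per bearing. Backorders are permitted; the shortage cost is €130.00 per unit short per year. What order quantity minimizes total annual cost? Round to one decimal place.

With planned backorders, Q* = √(2DS/H) · √((H+B)/B).
√(2DS/H) = √(2 × 10,600 × 46.2 / 13) = 274.484.
√((H+B)/B) = √((13+130)/130) = 1.0488.
Q* ≈ 287.881.

Q* ≈ 287.9 bearings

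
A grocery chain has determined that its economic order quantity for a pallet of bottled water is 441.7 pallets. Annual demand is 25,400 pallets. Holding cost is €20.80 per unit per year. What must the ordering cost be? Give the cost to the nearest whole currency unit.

Invert the EOQ relation Q*² = 2DS/H.
From Q* = √(2DS/H): S = Q*²H / (2D) = 441.7² × 20.8 / (2 × 25,400) = 79.8830.

S ≈ €80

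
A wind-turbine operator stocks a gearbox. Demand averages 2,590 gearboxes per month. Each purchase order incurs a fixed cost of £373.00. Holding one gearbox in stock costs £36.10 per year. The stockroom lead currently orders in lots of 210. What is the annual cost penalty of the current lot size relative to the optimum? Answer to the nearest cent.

Annual demand D = 2,590 × 12 = 31,080.
EOQ = √(2DS/H) = √(2 × 31,080 × 373 / 36.1) ≈ 801.41.
Cost at Q* = (D/Q*)S + (Q*/2)H = √(2DSH) ≈ £28,931.00.
Cost at Q = 210: (31,080/210)×373 + (210/2)×36.1 = £55,204.00 + £3,790.50 = £58,994.50.
Excess = £58,994.50 − £28,931.00 = £30,063.50.

Extra cost ≈ £30,063.50 per year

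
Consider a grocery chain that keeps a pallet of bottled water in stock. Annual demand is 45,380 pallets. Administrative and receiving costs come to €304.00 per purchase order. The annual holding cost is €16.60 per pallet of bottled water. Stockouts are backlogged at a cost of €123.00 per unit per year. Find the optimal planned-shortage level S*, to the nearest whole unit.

S* ≈ 163 pallets

With planned backorders, Q* = √(2DS/H) · √((H+B)/B).
√(2DS/H) = √(2 × 45,380 × 304 / 16.6) = 1289.229.
√((H+B)/B) = √((16.6+123)/123) = 1.0653.
Q* ≈ 1373.473.
S* = Q* · H/(H+B) = 1373.473 × 16.6/139.6 ≈ 163.321.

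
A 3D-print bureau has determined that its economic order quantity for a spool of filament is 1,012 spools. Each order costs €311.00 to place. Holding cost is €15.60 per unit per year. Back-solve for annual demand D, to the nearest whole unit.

D ≈ 25,686 spools per year

Invert the EOQ relation Q*² = 2DS/H.
From Q* = √(2DS/H): D = Q*²H / (2S) = 1,012² × 15.6 / (2 × 311) = 25685.927.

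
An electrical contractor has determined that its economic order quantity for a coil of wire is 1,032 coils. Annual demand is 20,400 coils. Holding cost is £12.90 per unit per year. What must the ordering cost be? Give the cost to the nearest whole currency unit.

S ≈ £337

Invert the EOQ relation Q*² = 2DS/H.
From Q* = √(2DS/H): S = Q*²H / (2D) = 1,032² × 12.9 / (2 × 20,400) = 336.7355.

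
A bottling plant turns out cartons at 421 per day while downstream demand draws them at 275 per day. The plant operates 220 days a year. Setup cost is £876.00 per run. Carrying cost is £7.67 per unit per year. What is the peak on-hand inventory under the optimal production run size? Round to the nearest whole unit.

I_max ≈ 2,189 cartons

Annual demand D = 275 × 220 = 60,500.
Production build-up factor (1 − d/p) = 1 − 275/421 = 0.3468.
Q* = √(2DS / (H(1 − d/p))) = √(2 × 60,500 × 876 / (7.67 × 0.3468)).
= √(105,996,000 / 2.6599) ≈ 6312.649.
Maximum inventory = Q*(1 − d/p) = 6312.649 × 0.3468 ≈ 2189.185.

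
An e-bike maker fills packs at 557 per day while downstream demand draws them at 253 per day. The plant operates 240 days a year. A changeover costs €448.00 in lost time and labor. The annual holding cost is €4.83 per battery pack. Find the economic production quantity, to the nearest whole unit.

Annual demand D = 253 × 240 = 60,720.
Production build-up factor (1 − d/p) = 1 − 253/557 = 0.5458.
Q* = √(2DS / (H(1 − d/p))) = √(2 × 60,720 × 448 / (4.83 × 0.5458)).
= √(54,405,120 / 2.6361) ≈ 4542.941.

Q* ≈ 4,543 packs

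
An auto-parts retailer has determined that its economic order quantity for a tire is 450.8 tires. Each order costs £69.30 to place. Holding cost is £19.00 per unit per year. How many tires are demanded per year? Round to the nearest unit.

Squaring Q* = √(2DS/H) gives Q*² = 2DS/H.
From Q* = √(2DS/H): D = Q*²H / (2S) = 450.8² × 19 / (2 × 69.3) = 27858.529.

D ≈ 27,859 tires per year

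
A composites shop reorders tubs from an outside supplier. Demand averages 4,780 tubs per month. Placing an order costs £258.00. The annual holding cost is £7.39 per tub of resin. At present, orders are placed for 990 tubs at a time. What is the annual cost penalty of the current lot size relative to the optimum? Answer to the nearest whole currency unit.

Annual demand D = 4,780 × 12 = 57,360.
EOQ = √(2DS/H) = √(2 × 57,360 × 258 / 7.39) ≈ 2001.28.
Cost at Q* = (D/Q*)S + (Q*/2)H = √(2DSH) ≈ £14,789.44.
Cost at Q = 990: (57,360/990)×258 + (990/2)×7.39 = £14,948.36 + £3,658.05 = £18,606.41.
Excess = £18,606.41 − £14,789.44 = £3,816.98.

Extra cost ≈ £3,817 per year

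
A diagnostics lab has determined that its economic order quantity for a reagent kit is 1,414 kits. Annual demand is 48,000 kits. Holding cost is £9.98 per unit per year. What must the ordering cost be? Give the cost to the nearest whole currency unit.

S ≈ £208

The basic EOQ model gives Q* = √(2DS/H); rearrange for the unknown.
From Q* = √(2DS/H): S = Q*²H / (2D) = 1,414² × 9.98 / (2 × 48,000) = 207.8539.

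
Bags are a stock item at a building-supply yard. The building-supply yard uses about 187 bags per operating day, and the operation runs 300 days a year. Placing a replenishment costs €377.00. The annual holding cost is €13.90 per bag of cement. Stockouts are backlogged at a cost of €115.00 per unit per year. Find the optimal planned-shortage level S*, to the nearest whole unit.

S* ≈ 199 bags

Annual demand D = 187 × 300 = 56,100.
With planned backorders, Q* = √(2DS/H) · √((H+B)/B).
√(2DS/H) = √(2 × 56,100 × 377 / 13.9) = 1744.455.
√((H+B)/B) = √((13.9+115)/115) = 1.0587.
Q* ≈ 1846.874.
S* = Q* · H/(H+B) = 1846.874 × 13.9/128.9 ≈ 199.159.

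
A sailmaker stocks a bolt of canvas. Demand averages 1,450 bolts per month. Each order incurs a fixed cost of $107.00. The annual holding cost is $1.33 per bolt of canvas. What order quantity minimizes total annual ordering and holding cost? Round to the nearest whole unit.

Annual demand D = 1,450 × 12 = 17,400.
EOQ = √(2DS / H) = √(2 × 17,400 × 107 / 1.33).
= √(3,723,600 / 1.33) = √2,799,699.2481 ≈ 1673.230.

Q* ≈ 1,673 bolts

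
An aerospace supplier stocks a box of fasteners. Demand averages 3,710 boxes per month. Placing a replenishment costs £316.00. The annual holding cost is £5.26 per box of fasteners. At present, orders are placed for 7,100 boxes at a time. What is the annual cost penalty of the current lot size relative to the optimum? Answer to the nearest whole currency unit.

Extra cost ≈ £8,489 per year

Annual demand D = 3,710 × 12 = 44,520.
EOQ = √(2DS/H) = √(2 × 44,520 × 316 / 5.26) ≈ 2312.83.
Cost at Q* = (D/Q*)S + (Q*/2)H = √(2DSH) ≈ £12,165.47.
Cost at Q = 7,100: (44,520/7,100)×316 + (7,100/2)×5.26 = £1,981.45 + £18,673.00 = £20,654.45.
Excess = £20,654.45 − £12,165.47 = £8,488.98.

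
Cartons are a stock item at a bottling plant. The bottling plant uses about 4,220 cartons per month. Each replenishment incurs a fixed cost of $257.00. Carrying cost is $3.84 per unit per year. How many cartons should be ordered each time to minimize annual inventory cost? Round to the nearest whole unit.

Q* ≈ 2,604 cartons

Annual demand D = 4,220 × 12 = 50,640.
EOQ = √(2DS / H) = √(2 × 50,640 × 257 / 3.84).
= √(26,028,960 / 3.84) = √6,778,375 ≈ 2603.531.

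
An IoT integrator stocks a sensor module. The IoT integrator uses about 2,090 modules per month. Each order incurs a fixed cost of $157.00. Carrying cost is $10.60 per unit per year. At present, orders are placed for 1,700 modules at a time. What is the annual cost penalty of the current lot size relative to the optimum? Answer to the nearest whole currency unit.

Extra cost ≈ $2,190 per year

Annual demand D = 2,090 × 12 = 25,080.
EOQ = √(2DS/H) = √(2 × 25,080 × 157 / 10.6) ≈ 861.94.
Cost at Q* = (D/Q*)S + (Q*/2)H = √(2DSH) ≈ $9,136.54.
Cost at Q = 1,700: (25,080/1,700)×157 + (1,700/2)×10.6 = $2,316.21 + $9,010.00 = $11,326.21.
Excess = $11,326.21 − $9,136.54 = $2,189.68.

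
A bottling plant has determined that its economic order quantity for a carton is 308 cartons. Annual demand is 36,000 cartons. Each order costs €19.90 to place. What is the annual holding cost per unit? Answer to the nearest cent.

H ≈ €15.10

Squaring Q* = √(2DS/H) gives Q*² = 2DS/H.
From Q* = √(2DS/H): H = 2DS / Q*² = 2 × 36,000 × 19.9 / 308² = 15.1037.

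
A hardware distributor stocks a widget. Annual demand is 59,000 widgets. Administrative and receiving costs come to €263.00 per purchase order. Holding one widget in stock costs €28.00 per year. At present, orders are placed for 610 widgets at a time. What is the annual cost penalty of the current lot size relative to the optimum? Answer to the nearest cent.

EOQ = √(2DS/H) = √(2 × 59,000 × 263 / 28) ≈ 1052.79.
Cost at Q* = (D/Q*)S + (Q*/2)H = √(2DSH) ≈ €29,477.99.
Cost at Q = 610: (59,000/610)×263 + (610/2)×28 = €25,437.70 + €8,540.00 = €33,977.70.
Excess = €33,977.70 − €29,477.99 = €4,499.71.

Extra cost ≈ €4,499.71 per year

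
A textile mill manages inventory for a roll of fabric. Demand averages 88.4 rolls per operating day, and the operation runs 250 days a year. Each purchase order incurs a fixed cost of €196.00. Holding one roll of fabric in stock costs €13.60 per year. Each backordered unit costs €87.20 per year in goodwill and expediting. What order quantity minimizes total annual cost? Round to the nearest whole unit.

Q* ≈ 858 rolls

Annual demand D = 88.4 × 250 = 22,100.
With planned backorders, Q* = √(2DS/H) · √((H+B)/B).
√(2DS/H) = √(2 × 22,100 × 196 / 13.6) = 798.123.
√((H+B)/B) = √((13.6+87.2)/87.2) = 1.0752.
Q* ≈ 858.108.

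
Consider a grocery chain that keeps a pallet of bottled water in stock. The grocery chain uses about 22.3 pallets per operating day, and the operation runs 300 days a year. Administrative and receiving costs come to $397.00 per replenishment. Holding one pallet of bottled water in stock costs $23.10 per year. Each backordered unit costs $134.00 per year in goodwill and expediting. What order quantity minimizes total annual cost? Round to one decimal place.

Annual demand D = 22.3 × 300 = 6,690.
With planned backorders, Q* = √(2DS/H) · √((H+B)/B).
√(2DS/H) = √(2 × 6,690 × 397 / 23.1) = 479.532.
√((H+B)/B) = √((23.1+134)/134) = 1.0828.
Q* ≈ 519.222.

Q* ≈ 519.2 pallets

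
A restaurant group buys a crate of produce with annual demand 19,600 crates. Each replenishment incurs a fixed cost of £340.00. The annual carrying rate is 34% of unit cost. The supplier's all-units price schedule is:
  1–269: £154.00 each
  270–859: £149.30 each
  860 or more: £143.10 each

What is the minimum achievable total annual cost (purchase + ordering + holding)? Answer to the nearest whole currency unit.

Holding cost per unit per year at price C is H = 0.34·C.
Evaluate total cost at each tier's feasible EOQ or, if the EOQ is below the tier, at the tier's minimum quantity.
Tier 1 (£154.00): EOQ = 504.5 exceeds tier's upper bound 269, so this tier is dominated.
EOQ at £149.30 = 512.4 (feasible in tier 2): TC = 19,600×£149.30 + (19,600/512.4)×340 + (512.4/2)×0.34×£149.30 = £2,952,290.69.
EOQ at £143.10 = 523.4 < 860, so use break Q=860: TC = 19,600×£143.10 + (19,600/860.0)×340 + (860.0/2)×0.34×£143.10 = £2,833,430.06.
Lowest total cost among the candidates is at Q = 860.0.

TC* ≈ £2,833,430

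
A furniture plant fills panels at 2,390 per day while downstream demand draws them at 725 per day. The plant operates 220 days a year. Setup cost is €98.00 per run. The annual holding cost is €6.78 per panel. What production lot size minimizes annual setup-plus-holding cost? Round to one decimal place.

Annual demand D = 725 × 220 = 159,500.
Production build-up factor (1 − d/p) = 1 − 725/2,390 = 0.6967.
Q* = √(2DS / (H(1 − d/p))) = √(2 × 159,500 × 98 / (6.78 × 0.6967)).
= √(31,262,000 / 4.7233) ≈ 2572.678.

Q* ≈ 2,572.7 panels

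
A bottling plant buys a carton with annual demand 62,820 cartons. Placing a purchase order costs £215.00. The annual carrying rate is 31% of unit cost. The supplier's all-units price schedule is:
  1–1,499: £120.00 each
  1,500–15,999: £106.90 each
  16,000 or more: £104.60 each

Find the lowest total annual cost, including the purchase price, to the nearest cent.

TC* ≈ £6,749,316.45

Holding cost per unit per year at price C is H = 0.31·C.
For each price level, check whether its EOQ is feasible; otherwise the best quantity at that price is the breakpoint.
EOQ at £120.00 = 852.1 (feasible in tier 1): TC = 62,820×£120.00 + (62,820/852.1)×215 + (852.1/2)×0.31×£120.00 = £7,570,099.66.
EOQ at £106.90 = 902.8 < 1500, so use break Q=1500: TC = 62,820×£106.90 + (62,820/1500.0)×215 + (1500.0/2)×0.31×£106.90 = £6,749,316.45.
EOQ at £104.60 = 912.7 < 16000, so use break Q=16000: TC = 62,820×£104.60 + (62,820/16000.0)×215 + (16000.0/2)×0.31×£104.60 = £6,831,224.14.
Lowest total cost among the candidates is at Q = 1500.0.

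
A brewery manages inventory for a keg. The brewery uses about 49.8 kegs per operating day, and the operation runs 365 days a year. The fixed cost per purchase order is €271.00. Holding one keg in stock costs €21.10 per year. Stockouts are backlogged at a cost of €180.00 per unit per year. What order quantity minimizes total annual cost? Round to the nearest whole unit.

Annual demand D = 49.8 × 365 = 18,177.
With planned backorders, Q* = √(2DS/H) · √((H+B)/B).
√(2DS/H) = √(2 × 18,177 × 271 / 21.1) = 683.313.
√((H+B)/B) = √((21.1+180)/180) = 1.0570.
Q* ≈ 722.253.

Q* ≈ 722 kegs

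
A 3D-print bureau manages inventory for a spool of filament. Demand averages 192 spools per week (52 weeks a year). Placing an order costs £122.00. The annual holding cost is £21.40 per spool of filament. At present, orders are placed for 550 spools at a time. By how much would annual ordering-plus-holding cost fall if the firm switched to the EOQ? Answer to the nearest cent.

Annual demand D = 192 × 52 = 9,984.
EOQ = √(2DS/H) = √(2 × 9,984 × 122 / 21.4) ≈ 337.40.
Cost at Q* = (D/Q*)S + (Q*/2)H = √(2DSH) ≈ £7,220.28.
Cost at Q = 550: (9,984/550)×122 + (550/2)×21.4 = £2,214.63 + £5,885.00 = £8,099.63.
Excess = £8,099.63 − £7,220.28 = £879.35.

Extra cost ≈ £879.35 per year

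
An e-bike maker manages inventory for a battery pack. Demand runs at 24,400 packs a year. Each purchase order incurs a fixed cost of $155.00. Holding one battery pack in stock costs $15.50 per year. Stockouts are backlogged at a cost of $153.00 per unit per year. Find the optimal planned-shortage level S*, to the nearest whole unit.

S* ≈ 67 packs

With planned backorders, Q* = √(2DS/H) · √((H+B)/B).
√(2DS/H) = √(2 × 24,400 × 155 / 15.5) = 698.570.
√((H+B)/B) = √((15.5+153)/153) = 1.0494.
Q* ≈ 733.102.
S* = Q* · H/(H+B) = 733.102 × 15.5/168.5 ≈ 67.437.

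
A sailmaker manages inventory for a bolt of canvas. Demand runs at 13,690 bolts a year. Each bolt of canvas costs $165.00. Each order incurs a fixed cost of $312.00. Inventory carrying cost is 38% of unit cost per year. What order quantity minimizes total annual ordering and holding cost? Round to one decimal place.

Holding cost H = 0.38 × $165.00 = $62.7000 per unit per year.
EOQ = √(2DS / H) = √(2 × 13,690 × 312 / 62.7).
= √(8,542,560 / 62.7) = √136,244.9761 ≈ 369.114.

Q* ≈ 369.1 bolts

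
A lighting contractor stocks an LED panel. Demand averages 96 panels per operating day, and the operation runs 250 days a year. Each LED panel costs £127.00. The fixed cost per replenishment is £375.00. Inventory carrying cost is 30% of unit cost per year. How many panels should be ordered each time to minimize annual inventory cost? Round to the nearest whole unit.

Annual demand D = 96 × 250 = 24,000.
Holding cost H = 0.30 × £127.00 = £38.1000 per unit per year.
EOQ = √(2DS / H) = √(2 × 24,000 × 375 / 38.1).
= √(18,000,000 / 38.1) = √472,440.9449 ≈ 687.343.

Q* ≈ 687 panels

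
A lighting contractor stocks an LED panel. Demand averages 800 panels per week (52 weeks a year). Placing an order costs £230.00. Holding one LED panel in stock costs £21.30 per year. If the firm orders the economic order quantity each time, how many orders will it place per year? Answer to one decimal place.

Annual demand D = 800 × 52 = 41,600.
The optimal lot size = √(2DS/H) = √(2 × 41,600 × 230 / 21.3) ≈ 947.84.
Orders per year = D / Q* = 41,600 / 947.84 ≈ 43.889.

N ≈ 43.9 orders per year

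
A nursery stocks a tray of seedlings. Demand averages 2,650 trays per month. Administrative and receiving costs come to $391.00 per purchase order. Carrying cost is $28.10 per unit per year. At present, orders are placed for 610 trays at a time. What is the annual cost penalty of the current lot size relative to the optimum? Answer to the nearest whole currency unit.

Extra cost ≈ $2,519 per year

Annual demand D = 2,650 × 12 = 31,800.
EOQ = √(2DS/H) = √(2 × 31,800 × 391 / 28.1) ≈ 940.73.
Cost at Q* = (D/Q*)S + (Q*/2)H = √(2DSH) ≈ $26,434.44.
Cost at Q = 610: (31,800/610)×391 + (610/2)×28.1 = $20,383.28 + $8,570.50 = $28,953.78.
Excess = $28,953.78 − $26,434.44 = $2,519.34.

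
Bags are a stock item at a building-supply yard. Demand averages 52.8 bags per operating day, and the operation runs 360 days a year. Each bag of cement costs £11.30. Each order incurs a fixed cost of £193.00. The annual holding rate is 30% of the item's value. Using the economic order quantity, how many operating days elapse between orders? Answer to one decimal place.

T ≈ 27.9 days

Annual demand D = 52.8 × 360 = 19,008.
Holding cost H = 0.30 × £11.30 = £3.3900 per unit per year.
EOQ = √(2DS/H) = √(2 × 19,008 × 193 / 3.39) ≈ 1471.17.
Cycle time = Q*/D × 360 = 1471.17 / 19,008 × 360 ≈ 27.863 days.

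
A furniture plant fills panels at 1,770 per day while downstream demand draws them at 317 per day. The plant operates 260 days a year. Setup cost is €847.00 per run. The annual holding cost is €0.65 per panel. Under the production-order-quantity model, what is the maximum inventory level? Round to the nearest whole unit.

I_max ≈ 13,279 panels

Annual demand D = 317 × 260 = 82,420.
Production build-up factor (1 − d/p) = 1 − 317/1,770 = 0.8209.
Q* = √(2DS / (H(1 − d/p))) = √(2 × 82,420 × 847 / (0.65 × 0.8209)).
= √(139,619,480 / 0.5336) ≈ 16175.963.
Maximum inventory = Q*(1 − d/p) = 16175.963 × 0.8209 ≈ 13278.912.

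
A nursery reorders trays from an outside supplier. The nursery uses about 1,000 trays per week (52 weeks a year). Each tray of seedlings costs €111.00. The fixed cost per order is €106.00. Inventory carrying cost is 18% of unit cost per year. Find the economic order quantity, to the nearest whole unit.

Annual demand D = 1,000 × 52 = 52,000.
Holding cost H = 0.18 × €111.00 = €19.9800 per unit per year.
EOQ = √(2DS / H) = √(2 × 52,000 × 106 / 19.98).
= √(11,024,000 / 19.98) = √551,751.7518 ≈ 742.800.

Q* ≈ 743 trays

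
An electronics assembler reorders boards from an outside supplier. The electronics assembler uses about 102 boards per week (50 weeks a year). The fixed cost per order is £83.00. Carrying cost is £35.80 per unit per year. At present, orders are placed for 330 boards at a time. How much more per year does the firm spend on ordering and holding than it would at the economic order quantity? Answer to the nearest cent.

Extra cost ≈ £1,684.43 per year

Annual demand D = 102 × 50 = 5,100.
EOQ = √(2DS/H) = √(2 × 5,100 × 83 / 35.8) ≈ 153.78.
Cost at Q* = (D/Q*)S + (Q*/2)H = √(2DSH) ≈ £5,505.30.
Cost at Q = 330: (5,100/330)×83 + (330/2)×35.8 = £1,282.73 + £5,907.00 = £7,189.73.
Excess = £7,189.73 − £5,505.30 = £1,684.43.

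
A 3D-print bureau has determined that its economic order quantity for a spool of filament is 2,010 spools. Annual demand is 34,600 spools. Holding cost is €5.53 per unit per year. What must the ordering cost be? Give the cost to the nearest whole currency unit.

S ≈ €323

Invert the EOQ relation Q*² = 2DS/H.
From Q* = √(2DS/H): S = Q*²H / (2D) = 2,010² × 5.53 / (2 × 34,600) = 322.8577.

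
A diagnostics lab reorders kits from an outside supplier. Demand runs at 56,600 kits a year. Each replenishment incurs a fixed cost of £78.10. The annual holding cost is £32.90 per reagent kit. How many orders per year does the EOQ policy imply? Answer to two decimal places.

EOQ = √(2DS/H) = √(2 × 56,600 × 78.1 / 32.9) ≈ 518.38.
Orders per year = D / Q* = 56,600 / 518.38 ≈ 109.186.

N ≈ 109.19 orders per year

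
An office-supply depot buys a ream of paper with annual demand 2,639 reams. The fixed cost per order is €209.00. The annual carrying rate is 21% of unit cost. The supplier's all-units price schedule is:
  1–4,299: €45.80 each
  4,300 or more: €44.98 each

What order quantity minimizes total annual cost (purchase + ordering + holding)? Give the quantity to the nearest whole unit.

Q* ≈ 339 reams

Holding cost per unit per year at price C is H = 0.21·C.
For each price level, check whether its EOQ is feasible; otherwise the best quantity at that price is the breakpoint.
EOQ at €45.80 = 338.7 (feasible in tier 1): TC = 2,639×€45.80 + (2,639/338.7)×209 + (338.7/2)×0.21×€45.80 = €124,123.44.
EOQ at €44.98 = 341.7 < 4300, so use break Q=4300: TC = 2,639×€44.98 + (2,639/4300.0)×209 + (4300.0/2)×0.21×€44.98 = €139,138.96.
Lowest total cost is €124,123.44 at Q = 338.7.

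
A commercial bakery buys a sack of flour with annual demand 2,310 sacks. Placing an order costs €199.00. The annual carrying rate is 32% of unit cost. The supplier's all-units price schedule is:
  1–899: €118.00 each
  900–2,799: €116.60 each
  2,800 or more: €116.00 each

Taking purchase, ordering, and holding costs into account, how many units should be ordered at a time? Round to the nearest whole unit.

Holding cost per unit per year at price C is H = 0.32·C.
For each price level, check whether its EOQ is feasible; otherwise the best quantity at that price is the breakpoint.
EOQ at €118.00 = 156.0 (feasible in tier 1): TC = 2,310×€118.00 + (2,310/156.0)×199 + (156.0/2)×0.32×€118.00 = €278,472.01.
EOQ at €116.60 = 157.0 < 900, so use break Q=900: TC = 2,310×€116.60 + (2,310/900.0)×199 + (900.0/2)×0.32×€116.60 = €286,647.17.
EOQ at €116.00 = 157.4 < 2800, so use break Q=2800: TC = 2,310×€116.00 + (2,310/2800.0)×199 + (2800.0/2)×0.32×€116.00 = €320,092.17.
Lowest total cost is €278,472.01 at Q = 156.0.

Q* ≈ 156 sacks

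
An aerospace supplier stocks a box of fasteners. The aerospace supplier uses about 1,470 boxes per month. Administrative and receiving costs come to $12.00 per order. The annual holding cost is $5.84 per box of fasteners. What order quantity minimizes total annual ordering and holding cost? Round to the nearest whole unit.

Annual demand D = 1,470 × 12 = 17,640.
EOQ = √(2DS / H) = √(2 × 17,640 × 12 / 5.84).
= √(423,360 / 5.84) = √72,493.1507 ≈ 269.246.

Q* ≈ 269 boxes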